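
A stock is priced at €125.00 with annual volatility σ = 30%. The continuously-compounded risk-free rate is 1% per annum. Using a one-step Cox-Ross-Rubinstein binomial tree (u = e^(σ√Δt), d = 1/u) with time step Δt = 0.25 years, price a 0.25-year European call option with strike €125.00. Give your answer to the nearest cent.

CRR parameters: u = e^(σ√Δt) = e^(0.3·√0.25) = 1.1618, d = 1/u = 0.8607
Per-period rate: rΔt = 0.01·0.25 = 0.0025, so R = e^0.0025 = 1.0025
Risk-neutral probability p = (e^0.0025 − 0.8607)/(1.1618 − 0.8607) = 0.1418/0.3011 = 0.4709
Terminal stock prices: S_u = 145.2, S_d = 107.6
Terminal payoffs (S − K): max(20.23, 0) = 20.23, max(-17.41, 0) = 0
Node 0 (S = 125): V_0 = e^(−0.0025)·[0.4709·20.2293 + 0.5291·0.0000] = 9.5018

€9.50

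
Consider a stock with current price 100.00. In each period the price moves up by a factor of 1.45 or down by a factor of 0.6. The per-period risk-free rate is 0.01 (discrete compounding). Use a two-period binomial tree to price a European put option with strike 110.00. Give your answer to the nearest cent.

Risk-neutral probability p = (1 + 0.01 − 0.6)/(1.45 − 0.6) = 0.4100/0.8500 = 0.4824
Terminal stock prices: S_uu = 210.2, S_ud = 87, S_dd = 36
Terminal payoffs (K − S): max(-100.2, 0) = 0, max(23, 0) = 23, max(74, 0) = 74
Node u (S = 145): V_u = 1/1.01·[0.4824·0.0000 + 0.5176·23.0000] = 11.7880
Node d (S = 60): V_d = 1/1.01·[0.4824·23.0000 + 0.5176·74.0000] = 48.9109
Node 0 (S = 100): V_0 = 1/1.01·[0.4824·11.7880 + 0.5176·48.9109] = 30.6976

30.70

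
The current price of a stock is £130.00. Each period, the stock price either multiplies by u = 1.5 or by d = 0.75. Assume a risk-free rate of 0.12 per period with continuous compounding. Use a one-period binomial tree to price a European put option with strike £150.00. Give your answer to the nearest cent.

Risk-neutral probability p = (e^0.12 − 0.75)/(1.5 − 0.75) = 0.3775/0.7500 = 0.5033
Terminal stock prices: S_u = 195, S_d = 97.5
Terminal payoffs (K − S): max(-45, 0) = 0, max(52.5, 0) = 52.5
Node 0 (S = 130): V_0 = e^(−0.12)·[0.5033·0.0000 + 0.4967·52.5000] = 23.1266

£23.13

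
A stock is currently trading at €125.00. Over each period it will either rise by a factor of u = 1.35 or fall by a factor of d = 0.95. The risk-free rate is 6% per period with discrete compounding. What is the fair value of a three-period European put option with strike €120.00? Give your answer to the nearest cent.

Risk-neutral probability p = (1 + 0.06 − 0.95)/(1.35 − 0.95) = 0.1100/0.4000 = 0.2750
Terminal stock prices: S_uuu = 307.5, S_uud = 216.4, S_udd = 152.3, S_ddd = 107.2
Terminal payoffs (K − S): max(-187.5, 0) = 0, max(-96.42, 0) = 0, max(-32.3, 0) = 0, max(12.83, 0) = 12.83
Node uu (S = 227.8): V_uu = 1/1.06·[0.2750·0.0000 + 0.7250·0.0000] = 0.0000
Node ud (S = 160.3): V_ud = 1/1.06·[0.2750·0.0000 + 0.7250·0.0000] = 0.0000
Node dd (S = 112.8): V_dd = 1/1.06·[0.2750·0.0000 + 0.7250·12.8281] = 8.7740
Node u (S = 168.8): V_u = 1/1.06·[0.2750·0.0000 + 0.7250·0.0000] = 0.0000
Node d (S = 118.8): V_d = 1/1.06·[0.2750·0.0000 + 0.7250·8.7740] = 6.0011
Node 0 (S = 125): V_0 = 1/1.06·[0.2750·0.0000 + 0.7250·6.0011] = 4.1045

€4.10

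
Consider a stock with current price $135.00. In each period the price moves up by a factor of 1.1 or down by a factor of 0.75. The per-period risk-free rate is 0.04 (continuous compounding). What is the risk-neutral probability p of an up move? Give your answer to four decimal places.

p = 0.8309

Risk-neutral probability p = (e^0.04 − 0.75)/(1.1 − 0.75) = 0.2908/0.3500 = 0.8309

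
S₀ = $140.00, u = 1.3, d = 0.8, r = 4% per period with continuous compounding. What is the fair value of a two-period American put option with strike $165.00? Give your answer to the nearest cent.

Risk-neutral probability p = (e^0.04 − 0.8)/(1.3 − 0.8) = 0.2408/0.5000 = 0.4816
Terminal stock prices: S_uu = 236.6, S_ud = 145.6, S_dd = 89.6
Terminal payoffs (K − S): max(-71.6, 0) = 0, max(19.4, 0) = 19.4, max(75.4, 0) = 75.4
Node u (S = 182): continuation = e^(−0.04)·[0.4816·0.0000 + 0.5184·19.4000] = 9.6622; exercise value = 0.0000 ≤ continuation, so V_u = 9.6622
Node d (S = 112): continuation = e^(−0.04)·[0.4816·19.4000 + 0.5184·75.4000] = 46.5303; exercise value = 53.0000 > continuation, so V_d = 53.0000 (exercise)
Node 0 (S = 140): continuation = e^(−0.04)·[0.4816·9.6622 + 0.5184·53.0000] = 30.8679; exercise value = 25.0000 ≤ continuation, so V_0 = 30.8679

$30.87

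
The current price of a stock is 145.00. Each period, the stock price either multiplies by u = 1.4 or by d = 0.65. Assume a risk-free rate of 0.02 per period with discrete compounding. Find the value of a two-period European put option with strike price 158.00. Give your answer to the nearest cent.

Risk-neutral probability p = (1 + 0.02 − 0.65)/(1.4 − 0.65) = 0.3700/0.7500 = 0.4933
Terminal stock prices: S_uu = 284.2, S_ud = 132, S_dd = 61.26
Terminal payoffs (K − S): max(-126.2, 0) = 0, max(26.05, 0) = 26.05, max(96.74, 0) = 96.74
Node u (S = 203): V_u = 1/1.02·[0.4933·0.0000 + 0.5067·26.0500] = 12.9399
Node d (S = 94.25): V_d = 1/1.02·[0.4933·26.0500 + 0.5067·96.7375] = 60.6520
Node 0 (S = 145): V_0 = 1/1.02·[0.4933·12.9399 + 0.5067·60.6520] = 36.3863

36.39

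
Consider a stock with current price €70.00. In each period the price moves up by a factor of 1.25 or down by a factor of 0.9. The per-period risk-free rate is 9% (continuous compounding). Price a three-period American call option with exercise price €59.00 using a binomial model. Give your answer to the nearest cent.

Risk-neutral probability p = (e^0.09 − 0.9)/(1.25 − 0.9) = 0.1942/0.3500 = 0.5548
Terminal stock prices: S_uuu = 136.7, S_uud = 98.44, S_udd = 70.88, S_ddd = 51.03
Terminal payoffs (S − K): max(77.72, 0) = 77.72, max(39.44, 0) = 39.44, max(11.88, 0) = 11.88, max(-7.97, 0) = 0
Node uu (S = 109.4): continuation = e^(−0.09)·[0.5548·77.7188 + 0.4452·39.4375] = 55.4531; exercise value = 50.3750 ≤ continuation, so V_uu = 55.4531
Node ud (S = 78.75): continuation = e^(−0.09)·[0.5548·39.4375 + 0.4452·11.8750] = 24.8281; exercise value = 19.7500 ≤ continuation, so V_ud = 24.8281
Node dd (S = 56.7): continuation = e^(−0.09)·[0.5548·11.8750 + 0.4452·0.0000] = 6.0210; exercise value = 0.0000 ≤ continuation, so V_dd = 6.0210
Node u (S = 87.5): continuation = e^(−0.09)·[0.5548·55.4531 + 0.4452·24.8281] = 38.2191; exercise value = 28.5000 ≤ continuation, so V_u = 38.2191
Node d (S = 63): continuation = e^(−0.09)·[0.5548·24.8281 + 0.4452·6.0210] = 15.0386; exercise value = 4.0000 ≤ continuation, so V_d = 15.0386
Node 0 (S = 70): continuation = e^(−0.09)·[0.5548·38.2191 + 0.4452·15.0386] = 25.4975; exercise value = 11.0000 ≤ continuation, so V_0 = 25.4975

€25.50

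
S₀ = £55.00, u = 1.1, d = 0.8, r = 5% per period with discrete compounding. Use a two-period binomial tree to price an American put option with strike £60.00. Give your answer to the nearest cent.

£5.00

Risk-neutral probability p = (1 + 0.05 − 0.8)/(1.1 − 0.8) = 0.2500/0.3000 = 0.8333
Terminal stock prices: S_uu = 66.55, S_ud = 48.4, S_dd = 35.2
Terminal payoffs (K − S): max(-6.55, 0) = 0, max(11.6, 0) = 11.6, max(24.8, 0) = 24.8
Node u (S = 60.5): continuation = 1/1.05·[0.8333·0.0000 + 0.1667·11.6000] = 1.8413; exercise value = 0.0000 ≤ continuation, so V_u = 1.8413
Node d (S = 44): continuation = 1/1.05·[0.8333·11.6000 + 0.1667·24.8000] = 13.1429; exercise value = 16.0000 > continuation, so V_d = 16.0000 (exercise)
Node 0 (S = 55): continuation = 1/1.05·[0.8333·1.8413 + 0.1667·16.0000] = 4.0010; exercise value = 5.0000 > continuation, so V_0 = 5.0000 (exercise)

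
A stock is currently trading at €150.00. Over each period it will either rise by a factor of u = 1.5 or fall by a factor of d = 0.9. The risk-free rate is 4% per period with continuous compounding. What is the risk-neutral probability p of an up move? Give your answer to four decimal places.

Risk-neutral probability p = (e^0.04 − 0.9)/(1.5 − 0.9) = 0.1408/0.6000 = 0.2347

p = 0.2347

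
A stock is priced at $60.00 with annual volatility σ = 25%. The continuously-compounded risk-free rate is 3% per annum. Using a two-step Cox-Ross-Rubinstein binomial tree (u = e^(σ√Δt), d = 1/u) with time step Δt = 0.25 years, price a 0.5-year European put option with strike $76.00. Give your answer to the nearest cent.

$15.12

CRR parameters: u = e^(σ√Δt) = e^(0.25·√0.25) = 1.1331, d = 1/u = 0.8825
Per-period rate: rΔt = 0.03·0.25 = 0.0075, so R = e^0.0075 = 1.0075
Risk-neutral probability p = (e^0.0075 − 0.8825)/(1.1331 − 0.8825) = 0.1250/0.2507 = 0.4988
Terminal stock prices: S_uu = 77.04, S_ud = 60, S_dd = 46.73
Terminal payoffs (K − S): max(-1.042, 0) = 0, max(16, 0) = 16, max(29.27, 0) = 29.27
Node u (S = 67.99): V_u = e^(−0.0075)·[0.4988·0.0000 + 0.5012·16.0000] = 7.9589
Node d (S = 52.95): V_d = e^(−0.0075)·[0.4988·16.0000 + 0.5012·29.2720] = 22.4823
Node 0 (S = 60): V_0 = e^(−0.0075)·[0.4988·7.9589 + 0.5012·22.4823] = 15.1238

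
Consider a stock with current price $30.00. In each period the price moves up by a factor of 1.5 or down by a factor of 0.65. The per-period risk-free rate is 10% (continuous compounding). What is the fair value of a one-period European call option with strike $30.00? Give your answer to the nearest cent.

$7.27

Risk-neutral probability p = (e^0.1 − 0.65)/(1.5 − 0.65) = 0.4552/0.8500 = 0.5355
Terminal stock prices: S_u = 45, S_d = 19.5
Terminal payoffs (S − K): max(15, 0) = 15, max(-10.5, 0) = 0
Node 0 (S = 30): V_0 = e^(−0.1)·[0.5355·15.0000 + 0.4645·0.0000] = 7.2680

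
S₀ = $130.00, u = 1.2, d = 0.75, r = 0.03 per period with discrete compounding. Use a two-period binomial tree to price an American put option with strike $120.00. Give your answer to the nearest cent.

Risk-neutral probability p = (1 + 0.03 − 0.75)/(1.2 − 0.75) = 0.2800/0.4500 = 0.6222
Terminal stock prices: S_uu = 187.2, S_ud = 117, S_dd = 73.12
Terminal payoffs (K − S): max(-67.2, 0) = 0, max(3, 0) = 3, max(46.88, 0) = 46.88
Node u (S = 156): continuation = 1/1.03·[0.6222·0.0000 + 0.3778·3.0000] = 1.1003; exercise value = 0.0000 ≤ continuation, so V_u = 1.1003
Node d (S = 97.5): continuation = 1/1.03·[0.6222·3.0000 + 0.3778·46.8750] = 19.0049; exercise value = 22.5000 > continuation, so V_d = 22.5000 (exercise)
Node 0 (S = 130): continuation = 1/1.03·[0.6222·1.1003 + 0.3778·22.5000] = 8.9171; exercise value = 0.0000 ≤ continuation, so V_0 = 8.9171

$8.92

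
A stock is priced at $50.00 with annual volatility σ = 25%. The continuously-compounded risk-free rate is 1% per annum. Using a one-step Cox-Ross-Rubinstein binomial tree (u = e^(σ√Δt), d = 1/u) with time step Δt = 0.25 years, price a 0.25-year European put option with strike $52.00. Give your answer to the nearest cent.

CRR parameters: u = e^(σ√Δt) = e^(0.25·√0.25) = 1.1331, d = 1/u = 0.8825
Per-period rate: rΔt = 0.01·0.25 = 0.0025, so R = e^0.0025 = 1.0025
Risk-neutral probability p = (e^0.0025 − 0.8825)/(1.1331 − 0.8825) = 0.1200/0.2507 = 0.4788
Terminal stock prices: S_u = 56.66, S_d = 44.12
Terminal payoffs (K − S): max(-4.657, 0) = 0, max(7.875, 0) = 7.875
Node 0 (S = 50): V_0 = e^(−0.0025)·[0.4788·0.0000 + 0.5212·7.8752] = 4.0945

$4.09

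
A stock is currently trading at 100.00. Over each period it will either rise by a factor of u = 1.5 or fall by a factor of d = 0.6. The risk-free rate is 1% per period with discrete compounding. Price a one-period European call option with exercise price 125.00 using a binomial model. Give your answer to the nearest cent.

11.28

Risk-neutral probability p = (1 + 0.01 − 0.6)/(1.5 − 0.6) = 0.4100/0.9000 = 0.4556
Terminal stock prices: S_u = 150, S_d = 60
Terminal payoffs (S − K): max(25, 0) = 25, max(-65, 0) = 0
Node 0 (S = 100): V_0 = 1/1.01·[0.4556·25.0000 + 0.5444·0.0000] = 11.2761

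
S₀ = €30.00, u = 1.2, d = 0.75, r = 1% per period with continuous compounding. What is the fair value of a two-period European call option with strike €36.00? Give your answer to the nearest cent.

€2.36

Risk-neutral probability p = (e^0.01 − 0.75)/(1.2 − 0.75) = 0.2601/0.4500 = 0.5779
Terminal stock prices: S_uu = 43.2, S_ud = 27, S_dd = 16.88
Terminal payoffs (S − K): max(7.2, 0) = 7.2, max(-9, 0) = 0, max(-19.12, 0) = 0
Node u (S = 36): V_u = e^(−0.01)·[0.5779·7.2000 + 0.4221·0.0000] = 4.1194
Node d (S = 22.5): V_d = e^(−0.01)·[0.5779·0.0000 + 0.4221·0.0000] = 0.0000
Node 0 (S = 30): V_0 = e^(−0.01)·[0.5779·4.1194 + 0.4221·0.0000] = 2.3569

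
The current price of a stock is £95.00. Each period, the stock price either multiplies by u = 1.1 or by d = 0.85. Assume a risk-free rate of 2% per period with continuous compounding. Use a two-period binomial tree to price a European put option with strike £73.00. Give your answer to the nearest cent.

£0.43

Risk-neutral probability p = (e^0.02 − 0.85)/(1.1 − 0.85) = 0.1702/0.2500 = 0.6808
Terminal stock prices: S_uu = 115, S_ud = 88.83, S_dd = 68.64
Terminal payoffs (K − S): max(-41.95, 0) = 0, max(-15.83, 0) = 0, max(4.363, 0) = 4.363
Node u (S = 104.5): V_u = e^(−0.02)·[0.6808·0.0000 + 0.3192·0.0000] = 0.0000
Node d (S = 80.75): V_d = e^(−0.02)·[0.6808·0.0000 + 0.3192·4.3625] = 1.3649
Node 0 (S = 95): V_0 = e^(−0.02)·[0.6808·0.0000 + 0.3192·1.3649] = 0.4270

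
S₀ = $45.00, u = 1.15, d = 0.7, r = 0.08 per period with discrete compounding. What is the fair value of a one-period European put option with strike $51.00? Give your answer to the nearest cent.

Risk-neutral probability p = (1 + 0.08 − 0.7)/(1.15 − 0.7) = 0.3800/0.4500 = 0.8444
Terminal stock prices: S_u = 51.75, S_d = 31.5
Terminal payoffs (K − S): max(-0.75, 0) = 0, max(19.5, 0) = 19.5
Node 0 (S = 45): V_0 = 1/1.08·[0.8444·0.0000 + 0.1556·19.5000] = 2.8086

$2.81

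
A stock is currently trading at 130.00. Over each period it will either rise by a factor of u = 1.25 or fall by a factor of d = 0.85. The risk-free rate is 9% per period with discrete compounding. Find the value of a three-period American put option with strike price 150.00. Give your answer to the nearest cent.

20.00

Risk-neutral probability p = (1 + 0.09 − 0.85)/(1.25 − 0.85) = 0.2400/0.4000 = 0.6000
Terminal stock prices: S_uuu = 253.9, S_uud = 172.7, S_udd = 117.4, S_ddd = 79.84
Terminal payoffs (K − S): max(-103.9, 0) = 0, max(-22.66, 0) = 0, max(32.59, 0) = 32.59, max(70.16, 0) = 70.16
Node uu (S = 203.1): continuation = 1/1.09·[0.6000·0.0000 + 0.4000·0.0000] = 0.0000; exercise value = 0.0000 ≤ continuation, so V_uu = 0.0000
Node ud (S = 138.1): continuation = 1/1.09·[0.6000·0.0000 + 0.4000·32.5938] = 11.9610; exercise value = 11.8750 ≤ continuation, so V_ud = 11.9610
Node dd (S = 93.92): continuation = 1/1.09·[0.6000·32.5938 + 0.4000·70.1638] = 43.6897; exercise value = 56.0750 > continuation, so V_dd = 56.0750 (exercise)
Node u (S = 162.5): continuation = 1/1.09·[0.6000·0.0000 + 0.4000·11.9610] = 4.3894; exercise value = 0.0000 ≤ continuation, so V_u = 4.3894
Node d (S = 110.5): continuation = 1/1.09·[0.6000·11.9610 + 0.4000·56.0750] = 27.1620; exercise value = 39.5000 > continuation, so V_d = 39.5000 (exercise)
Node 0 (S = 130): continuation = 1/1.09·[0.6000·4.3894 + 0.4000·39.5000] = 16.9116; exercise value = 20.0000 > continuation, so V_0 = 20.0000 (exercise)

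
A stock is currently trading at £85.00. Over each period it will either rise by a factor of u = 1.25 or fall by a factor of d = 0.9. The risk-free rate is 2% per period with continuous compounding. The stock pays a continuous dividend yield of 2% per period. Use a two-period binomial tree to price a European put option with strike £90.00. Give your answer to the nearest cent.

Per-period risk-free factor R = e^0.02 = 1.0202; dividend-adjusted growth = e^(0.02−0.02) = 1.0000.
Risk-neutral probability p = (1.0000 − 0.9)/(1.25 − 0.9) = 0.1000/0.3500 = 0.2857
Terminal stock prices: S_uu = 132.8, S_ud = 95.62, S_dd = 68.85
Terminal payoffs (K − S): max(-42.81, 0) = 0, max(-5.625, 0) = 0, max(21.15, 0) = 21.15
Node u (S = 106.2): V_u = e^(−0.02)·[0.2857·0.0000 + 0.7143·0.0000] = 0.0000
Node d (S = 76.5): V_d = e^(−0.02)·[0.2857·0.0000 + 0.7143·21.1500] = 14.8080
Node 0 (S = 85): V_0 = e^(−0.02)·[0.2857·0.0000 + 0.7143·14.8080] = 10.3677

£10.37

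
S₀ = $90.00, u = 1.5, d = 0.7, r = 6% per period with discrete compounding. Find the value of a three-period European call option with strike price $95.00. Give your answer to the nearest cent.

$29.09

Risk-neutral probability p = (1 + 0.06 − 0.7)/(1.5 − 0.7) = 0.3600/0.8000 = 0.4500
Terminal stock prices: S_uuu = 303.8, S_uud = 141.8, S_udd = 66.15, S_ddd = 30.87
Terminal payoffs (S − K): max(208.8, 0) = 208.8, max(46.75, 0) = 46.75, max(-28.85, 0) = 0, max(-64.13, 0) = 0
Node uu (S = 202.5): V_uu = 1/1.06·[0.4500·208.7500 + 0.5500·46.7500] = 112.8774
Node ud (S = 94.5): V_ud = 1/1.06·[0.4500·46.7500 + 0.5500·0.0000] = 19.8467
Node dd (S = 44.1): V_dd = 1/1.06·[0.4500·0.0000 + 0.5500·0.0000] = 0.0000
Node u (S = 135): V_u = 1/1.06·[0.4500·112.8774 + 0.5500·19.8467] = 58.2174
Node d (S = 63): V_d = 1/1.06·[0.4500·19.8467 + 0.5500·0.0000] = 8.4255
Node 0 (S = 90): V_0 = 1/1.06·[0.4500·58.2174 + 0.5500·8.4255] = 29.0867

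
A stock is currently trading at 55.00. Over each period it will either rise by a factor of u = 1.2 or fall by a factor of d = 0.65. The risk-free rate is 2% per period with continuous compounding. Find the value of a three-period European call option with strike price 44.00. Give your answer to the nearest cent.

17.79

Risk-neutral probability p = (e^0.02 − 0.65)/(1.2 − 0.65) = 0.3702/0.5500 = 0.6731
Terminal stock prices: S_uuu = 95.04, S_uud = 51.48, S_udd = 27.89, S_ddd = 15.1
Terminal payoffs (S − K): max(51.04, 0) = 51.04, max(7.48, 0) = 7.48, max(-16.11, 0) = 0, max(-28.9, 0) = 0
Node uu (S = 79.2): V_uu = e^(−0.02)·[0.6731·51.0400 + 0.3269·7.4800] = 36.0713
Node ud (S = 42.9): V_ud = e^(−0.02)·[0.6731·7.4800 + 0.3269·0.0000] = 4.9350
Node dd (S = 23.24): V_dd = e^(−0.02)·[0.6731·0.0000 + 0.3269·0.0000] = 0.0000
Node u (S = 66): V_u = e^(−0.02)·[0.6731·36.0713 + 0.3269·4.9350] = 25.3799
Node d (S = 35.75): V_d = e^(−0.02)·[0.6731·4.9350 + 0.3269·0.0000] = 3.2560
Node 0 (S = 55): V_0 = e^(−0.02)·[0.6731·25.3799 + 0.3269·3.2560] = 17.7881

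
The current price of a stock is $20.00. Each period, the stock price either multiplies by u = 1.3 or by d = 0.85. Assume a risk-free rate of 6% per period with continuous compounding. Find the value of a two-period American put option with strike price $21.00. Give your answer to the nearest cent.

$1.99

Risk-neutral probability p = (e^0.06 − 0.85)/(1.3 − 0.85) = 0.2118/0.4500 = 0.4707
Terminal stock prices: S_uu = 33.8, S_ud = 22.1, S_dd = 14.45
Terminal payoffs (K − S): max(-12.8, 0) = 0, max(-1.1, 0) = 0, max(6.55, 0) = 6.55
Node u (S = 26): continuation = e^(−0.06)·[0.4707·0.0000 + 0.5293·0.0000] = 0.0000; exercise value = 0.0000 ≤ continuation, so V_u = 0.0000
Node d (S = 17): continuation = e^(−0.06)·[0.4707·0.0000 + 0.5293·6.5500] = 3.2647; exercise value = 4.0000 > continuation, so V_d = 4.0000 (exercise)
Node 0 (S = 20): continuation = e^(−0.06)·[0.4707·0.0000 + 0.5293·4.0000] = 1.9937; exercise value = 1.0000 ≤ continuation, so V_0 = 1.9937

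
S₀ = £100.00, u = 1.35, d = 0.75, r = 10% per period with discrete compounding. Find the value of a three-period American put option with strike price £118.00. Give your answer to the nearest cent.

£19.65

Risk-neutral probability p = (1 + 0.1 − 0.75)/(1.35 − 0.75) = 0.3500/0.6000 = 0.5833
Terminal stock prices: S_uuu = 246, S_uud = 136.7, S_udd = 75.94, S_ddd = 42.19
Terminal payoffs (K − S): max(-128, 0) = 0, max(-18.69, 0) = 0, max(42.06, 0) = 42.06, max(75.81, 0) = 75.81
Node uu (S = 182.3): continuation = 1/1.1·[0.5833·0.0000 + 0.4167·0.0000] = 0.0000; exercise value = 0.0000 ≤ continuation, so V_uu = 0.0000
Node ud (S = 101.2): continuation = 1/1.1·[0.5833·0.0000 + 0.4167·42.0625] = 15.9328; exercise value = 16.7500 > continuation, so V_ud = 16.7500 (exercise)
Node dd (S = 56.25): continuation = 1/1.1·[0.5833·42.0625 + 0.4167·75.8125] = 51.0227; exercise value = 61.7500 > continuation, so V_dd = 61.7500 (exercise)
Node u (S = 135): continuation = 1/1.1·[0.5833·0.0000 + 0.4167·16.7500] = 6.3447; exercise value = 0.0000 ≤ continuation, so V_u = 6.3447
Node d (S = 75): continuation = 1/1.1·[0.5833·16.7500 + 0.4167·61.7500] = 32.2727; exercise value = 43.0000 > continuation, so V_d = 43.0000 (exercise)
Node 0 (S = 100): continuation = 1/1.1·[0.5833·6.3447 + 0.4167·43.0000] = 19.6525; exercise value = 18.0000 ≤ continuation, so V_0 = 19.6525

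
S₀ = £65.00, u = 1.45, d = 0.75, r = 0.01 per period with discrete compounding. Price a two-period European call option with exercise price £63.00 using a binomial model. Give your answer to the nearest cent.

£13.48

Risk-neutral probability p = (1 + 0.01 − 0.75)/(1.45 − 0.75) = 0.2600/0.7000 = 0.3714
Terminal stock prices: S_uu = 136.7, S_ud = 70.69, S_dd = 36.56
Terminal payoffs (S − K): max(73.66, 0) = 73.66, max(7.688, 0) = 7.688, max(-26.44, 0) = 0
Node u (S = 94.25): V_u = 1/1.01·[0.3714·73.6625 + 0.6286·7.6875] = 31.8738
Node d (S = 48.75): V_d = 1/1.01·[0.3714·7.6875 + 0.6286·0.0000] = 2.8271
Node 0 (S = 65): V_0 = 1/1.01·[0.3714·31.8738 + 0.6286·2.8271] = 13.4810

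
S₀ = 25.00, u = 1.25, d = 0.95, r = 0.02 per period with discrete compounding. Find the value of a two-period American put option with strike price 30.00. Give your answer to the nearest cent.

5.00

Risk-neutral probability p = (1 + 0.02 − 0.95)/(1.25 − 0.95) = 0.0700/0.3000 = 0.2333
Terminal stock prices: S_uu = 39.06, S_ud = 29.69, S_dd = 22.56
Terminal payoffs (K − S): max(-9.062, 0) = 0, max(0.3125, 0) = 0.3125, max(7.438, 0) = 7.438
Node u (S = 31.25): continuation = 1/1.02·[0.2333·0.0000 + 0.7667·0.3125] = 0.2349; exercise value = 0.0000 ≤ continuation, so V_u = 0.2349
Node d (S = 23.75): continuation = 1/1.02·[0.2333·0.3125 + 0.7667·7.4375] = 5.6618; exercise value = 6.2500 > continuation, so V_d = 6.2500 (exercise)
Node 0 (S = 25): continuation = 1/1.02·[0.2333·0.2349 + 0.7667·6.2500] = 4.7514; exercise value = 5.0000 > continuation, so V_0 = 5.0000 (exercise)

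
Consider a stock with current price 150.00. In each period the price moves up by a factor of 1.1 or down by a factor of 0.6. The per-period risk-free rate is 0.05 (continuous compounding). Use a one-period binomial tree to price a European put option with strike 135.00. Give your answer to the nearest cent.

4.17

Risk-neutral probability p = (e^0.05 − 0.6)/(1.1 − 0.6) = 0.4513/0.5000 = 0.9025
Terminal stock prices: S_u = 165, S_d = 90
Terminal payoffs (K − S): max(-30, 0) = 0, max(45, 0) = 45
Node 0 (S = 150): V_0 = e^(−0.05)·[0.9025·0.0000 + 0.0975·45.0000] = 4.1717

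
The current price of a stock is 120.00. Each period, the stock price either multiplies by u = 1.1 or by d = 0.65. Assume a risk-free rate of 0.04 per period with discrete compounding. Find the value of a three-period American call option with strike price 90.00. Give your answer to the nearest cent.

Risk-neutral probability p = (1 + 0.04 − 0.65)/(1.1 − 0.65) = 0.3900/0.4500 = 0.8667
Terminal stock prices: S_uuu = 159.7, S_uud = 94.38, S_udd = 55.77, S_ddd = 32.95
Terminal payoffs (S − K): max(69.72, 0) = 69.72, max(4.38, 0) = 4.38, max(-34.23, 0) = 0, max(-57.05, 0) = 0
Node uu (S = 145.2): continuation = 1/1.04·[0.8667·69.7200 + 0.1333·4.3800] = 58.6615; exercise value = 55.2000 ≤ continuation, so V_uu = 58.6615
Node ud (S = 85.8): continuation = 1/1.04·[0.8667·4.3800 + 0.1333·0.0000] = 3.6500; exercise value = 0.0000 ≤ continuation, so V_ud = 3.6500
Node dd (S = 50.7): continuation = 1/1.04·[0.8667·0.0000 + 0.1333·0.0000] = 0.0000; exercise value = 0.0000 ≤ continuation, so V_dd = 0.0000
Node u (S = 132): continuation = 1/1.04·[0.8667·58.6615 + 0.1333·3.6500] = 49.3526; exercise value = 42.0000 ≤ continuation, so V_u = 49.3526
Node d (S = 78): continuation = 1/1.04·[0.8667·3.6500 + 0.1333·0.0000] = 3.0417; exercise value = 0.0000 ≤ continuation, so V_d = 3.0417
Node 0 (S = 120): continuation = 1/1.04·[0.8667·49.3526 + 0.1333·3.0417] = 41.5171; exercise value = 30.0000 ≤ continuation, so V_0 = 41.5171

41.52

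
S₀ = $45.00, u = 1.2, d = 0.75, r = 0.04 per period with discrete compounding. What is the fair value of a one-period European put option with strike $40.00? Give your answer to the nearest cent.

Risk-neutral probability p = (1 + 0.04 − 0.75)/(1.2 − 0.75) = 0.2900/0.4500 = 0.6444
Terminal stock prices: S_u = 54, S_d = 33.75
Terminal payoffs (K − S): max(-14, 0) = 0, max(6.25, 0) = 6.25
Node 0 (S = 45): V_0 = 1/1.04·[0.6444·0.0000 + 0.3556·6.2500] = 2.1368

$2.14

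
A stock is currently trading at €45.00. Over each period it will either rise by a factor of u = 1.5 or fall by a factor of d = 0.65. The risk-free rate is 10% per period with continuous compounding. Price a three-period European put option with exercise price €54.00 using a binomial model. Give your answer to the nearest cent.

€9.63

Risk-neutral probability p = (e^0.1 − 0.65)/(1.5 − 0.65) = 0.4552/0.8500 = 0.5355
Terminal stock prices: S_uuu = 151.9, S_uud = 65.81, S_udd = 28.52, S_ddd = 12.36
Terminal payoffs (K − S): max(-97.88, 0) = 0, max(-11.81, 0) = 0, max(25.48, 0) = 25.48, max(41.64, 0) = 41.64
Node uu (S = 101.2): V_uu = e^(−0.1)·[0.5355·0.0000 + 0.4645·0.0000] = 0.0000
Node ud (S = 43.88): V_ud = e^(−0.1)·[0.5355·0.0000 + 0.4645·25.4812] = 10.7098
Node dd (S = 19.01): V_dd = e^(−0.1)·[0.5355·25.4812 + 0.4645·41.6419] = 29.8487
Node u (S = 67.5): V_u = e^(−0.1)·[0.5355·0.0000 + 0.4645·10.7098] = 4.5013
Node d (S = 29.25): V_d = e^(−0.1)·[0.5355·10.7098 + 0.4645·29.8487] = 17.7347
Node 0 (S = 45): V_0 = e^(−0.1)·[0.5355·4.5013 + 0.4645·17.7347] = 9.6350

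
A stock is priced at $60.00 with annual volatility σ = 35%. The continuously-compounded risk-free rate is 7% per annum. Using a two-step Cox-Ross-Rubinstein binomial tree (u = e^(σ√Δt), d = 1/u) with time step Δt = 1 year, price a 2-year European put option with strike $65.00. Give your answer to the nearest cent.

$9.37

CRR parameters: u = e^(σ√Δt) = e^(0.35·√1) = 1.4191, d = 1/u = 0.7047
Per-period rate: rΔt = 0.07·1 = 0.07, so R = e^0.07 = 1.0725
Risk-neutral probability p = (e^0.07 − 0.7047)/(1.4191 − 0.7047) = 0.3678/0.7144 = 0.5149
Terminal stock prices: S_uu = 120.8, S_ud = 60, S_dd = 29.8
Terminal payoffs (K − S): max(-55.83, 0) = 0, max(5, 0) = 5, max(35.2, 0) = 35.2
Node u (S = 85.14): V_u = e^(−0.07)·[0.5149·0.0000 + 0.4851·5.0000] = 2.2616
Node d (S = 42.28): V_d = e^(−0.07)·[0.5149·5.0000 + 0.4851·35.2049] = 18.3243
Node 0 (S = 60): V_0 = e^(−0.07)·[0.5149·2.2616 + 0.4851·18.3243] = 9.3742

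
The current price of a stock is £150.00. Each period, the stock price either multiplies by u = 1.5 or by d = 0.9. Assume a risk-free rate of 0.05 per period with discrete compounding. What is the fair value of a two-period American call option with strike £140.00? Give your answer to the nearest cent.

Risk-neutral probability p = (1 + 0.05 − 0.9)/(1.5 − 0.9) = 0.1500/0.6000 = 0.2500
Terminal stock prices: S_uu = 337.5, S_ud = 202.5, S_dd = 121.5
Terminal payoffs (S − K): max(197.5, 0) = 197.5, max(62.5, 0) = 62.5, max(-18.5, 0) = 0
Node u (S = 225): continuation = 1/1.05·[0.2500·197.5000 + 0.7500·62.5000] = 91.6667; exercise value = 85.0000 ≤ continuation, so V_u = 91.6667
Node d (S = 135): continuation = 1/1.05·[0.2500·62.5000 + 0.7500·0.0000] = 14.8810; exercise value = 0.0000 ≤ continuation, so V_d = 14.8810
Node 0 (S = 150): continuation = 1/1.05·[0.2500·91.6667 + 0.7500·14.8810] = 32.4546; exercise value = 10.0000 ≤ continuation, so V_0 = 32.4546

£32.45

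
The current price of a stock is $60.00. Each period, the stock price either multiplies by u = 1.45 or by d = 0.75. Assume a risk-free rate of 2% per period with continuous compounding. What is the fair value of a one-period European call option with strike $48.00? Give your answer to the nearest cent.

$14.76

Risk-neutral probability p = (e^0.02 − 0.75)/(1.45 − 0.75) = 0.2702/0.7000 = 0.3860
Terminal stock prices: S_u = 87, S_d = 45
Terminal payoffs (S − K): max(39, 0) = 39, max(-3, 0) = 0
Node 0 (S = 60): V_0 = e^(−0.02)·[0.3860·39.0000 + 0.6140·0.0000] = 14.7560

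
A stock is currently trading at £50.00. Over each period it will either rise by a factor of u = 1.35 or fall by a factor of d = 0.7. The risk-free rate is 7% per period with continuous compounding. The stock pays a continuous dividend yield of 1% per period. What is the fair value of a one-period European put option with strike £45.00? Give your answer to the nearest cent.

Per-period risk-free factor R = e^0.07 = 1.0725; dividend-adjusted growth = e^(0.07−0.01) = 1.0618.
Risk-neutral probability p = (1.0618 − 0.7)/(1.35 − 0.7) = 0.3618/0.6500 = 0.5567
Terminal stock prices: S_u = 67.5, S_d = 35
Terminal payoffs (K − S): max(-22.5, 0) = 0, max(10, 0) = 10
Node 0 (S = 50): V_0 = e^(−0.07)·[0.5567·0.0000 + 0.4433·10.0000] = 4.1336

£4.13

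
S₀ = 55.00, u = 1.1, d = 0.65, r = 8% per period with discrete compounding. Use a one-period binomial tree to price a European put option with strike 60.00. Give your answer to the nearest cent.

Risk-neutral probability p = (1 + 0.08 − 0.65)/(1.1 − 0.65) = 0.4300/0.4500 = 0.9556
Terminal stock prices: S_u = 60.5, S_d = 35.75
Terminal payoffs (K − S): max(-0.5, 0) = 0, max(24.25, 0) = 24.25
Node 0 (S = 55): V_0 = 1/1.08·[0.9556·0.0000 + 0.0444·24.2500] = 0.9979

1.00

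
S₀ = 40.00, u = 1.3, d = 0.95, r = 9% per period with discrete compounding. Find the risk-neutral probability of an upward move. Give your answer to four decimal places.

Risk-neutral probability p = (1 + 0.09 − 0.95)/(1.3 − 0.95) = 0.1400/0.3500 = 0.4000

p = 0.4000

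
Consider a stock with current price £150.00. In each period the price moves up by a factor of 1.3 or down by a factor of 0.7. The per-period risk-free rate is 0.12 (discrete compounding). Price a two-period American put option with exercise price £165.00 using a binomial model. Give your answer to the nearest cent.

Risk-neutral probability p = (1 + 0.12 − 0.7)/(1.3 − 0.7) = 0.4200/0.6000 = 0.7000
Terminal stock prices: S_uu = 253.5, S_ud = 136.5, S_dd = 73.5
Terminal payoffs (K − S): max(-88.5, 0) = 0, max(28.5, 0) = 28.5, max(91.5, 0) = 91.5
Node u (S = 195): continuation = 1/1.12·[0.7000·0.0000 + 0.3000·28.5000] = 7.6339; exercise value = 0.0000 ≤ continuation, so V_u = 7.6339
Node d (S = 105): continuation = 1/1.12·[0.7000·28.5000 + 0.3000·91.5000] = 42.3214; exercise value = 60.0000 > continuation, so V_d = 60.0000 (exercise)
Node 0 (S = 150): continuation = 1/1.12·[0.7000·7.6339 + 0.3000·60.0000] = 20.8426; exercise value = 15.0000 ≤ continuation, so V_0 = 20.8426

£20.84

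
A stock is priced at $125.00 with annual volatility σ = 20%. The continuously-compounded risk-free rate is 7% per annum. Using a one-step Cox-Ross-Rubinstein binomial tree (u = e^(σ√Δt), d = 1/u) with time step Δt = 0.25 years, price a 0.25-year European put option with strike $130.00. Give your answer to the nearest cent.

$7.25

CRR parameters: u = e^(σ√Δt) = e^(0.2·√0.25) = 1.1052, d = 1/u = 0.9048
Per-period rate: rΔt = 0.07·0.25 = 0.0175, so R = e^0.0175 = 1.0177
Risk-neutral probability p = (e^0.0175 − 0.9048)/(1.1052 − 0.9048) = 0.1128/0.2003 = 0.5631
Terminal stock prices: S_u = 138.1, S_d = 113.1
Terminal payoffs (K − S): max(-8.146, 0) = 0, max(16.9, 0) = 16.9
Node 0 (S = 125): V_0 = e^(−0.0175)·[0.5631·0.0000 + 0.4369·16.8953] = 7.2528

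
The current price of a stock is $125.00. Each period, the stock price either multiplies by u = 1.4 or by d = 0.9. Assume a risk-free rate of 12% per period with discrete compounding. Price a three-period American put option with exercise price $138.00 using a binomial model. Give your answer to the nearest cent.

Risk-neutral probability p = (1 + 0.12 − 0.9)/(1.4 − 0.9) = 0.2200/0.5000 = 0.4400
Terminal stock prices: S_uuu = 343, S_uud = 220.5, S_udd = 141.8, S_ddd = 91.13
Terminal payoffs (K − S): max(-205, 0) = 0, max(-82.5, 0) = 0, max(-3.75, 0) = 0, max(46.87, 0) = 46.87
Node uu (S = 245): continuation = 1/1.12·[0.4400·0.0000 + 0.5600·0.0000] = 0.0000; exercise value = 0.0000 ≤ continuation, so V_uu = 0.0000
Node ud (S = 157.5): continuation = 1/1.12·[0.4400·0.0000 + 0.5600·0.0000] = 0.0000; exercise value = 0.0000 ≤ continuation, so V_ud = 0.0000
Node dd (S = 101.2): continuation = 1/1.12·[0.4400·0.0000 + 0.5600·46.8750] = 23.4375; exercise value = 36.7500 > continuation, so V_dd = 36.7500 (exercise)
Node u (S = 175): continuation = 1/1.12·[0.4400·0.0000 + 0.5600·0.0000] = 0.0000; exercise value = 0.0000 ≤ continuation, so V_u = 0.0000
Node d (S = 112.5): continuation = 1/1.12·[0.4400·0.0000 + 0.5600·36.7500] = 18.3750; exercise value = 25.5000 > continuation, so V_d = 25.5000 (exercise)
Node 0 (S = 125): continuation = 1/1.12·[0.4400·0.0000 + 0.5600·25.5000] = 12.7500; exercise value = 13.0000 > continuation, so V_0 = 13.0000 (exercise)

$13.00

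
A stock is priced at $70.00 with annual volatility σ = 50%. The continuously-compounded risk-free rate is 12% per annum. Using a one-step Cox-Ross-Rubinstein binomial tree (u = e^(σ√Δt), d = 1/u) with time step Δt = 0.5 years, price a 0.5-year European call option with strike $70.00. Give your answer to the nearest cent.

CRR parameters: u = e^(σ√Δt) = e^(0.5·√0.5) = 1.4241, d = 1/u = 0.7022
Per-period rate: rΔt = 0.12·0.5 = 0.06, so R = e^0.06 = 1.0618
Risk-neutral probability p = (e^0.06 − 0.7022)/(1.4241 − 0.7022) = 0.3596/0.7219 = 0.4982
Terminal stock prices: S_u = 99.69, S_d = 49.15
Terminal payoffs (S − K): max(29.69, 0) = 29.69, max(-20.85, 0) = 0
Node 0 (S = 70): V_0 = e^(−0.06)·[0.4982·29.6883 + 0.5018·0.0000] = 13.9287

$13.93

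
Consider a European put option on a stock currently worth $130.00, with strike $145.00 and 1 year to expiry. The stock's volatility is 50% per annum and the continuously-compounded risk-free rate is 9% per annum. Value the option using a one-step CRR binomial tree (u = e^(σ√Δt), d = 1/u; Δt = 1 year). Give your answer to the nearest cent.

$32.17

CRR parameters: u = e^(σ√Δt) = e^(0.5·√1) = 1.6487, d = 1/u = 0.6065
Per-period rate: rΔt = 0.09·1 = 0.09, so R = e^0.09 = 1.0942
Risk-neutral probability p = (e^0.09 − 0.6065)/(1.6487 − 0.6065) = 0.4876/1.0422 = 0.4679
Terminal stock prices: S_u = 214.3, S_d = 78.85
Terminal payoffs (K − S): max(-69.33, 0) = 0, max(66.15, 0) = 66.15
Node 0 (S = 130): V_0 = e^(−0.09)·[0.4679·0.0000 + 0.5321·66.1510] = 32.1693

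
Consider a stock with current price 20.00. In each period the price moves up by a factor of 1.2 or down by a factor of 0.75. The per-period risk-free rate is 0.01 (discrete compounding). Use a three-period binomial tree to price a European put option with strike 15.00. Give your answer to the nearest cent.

0.93

Risk-neutral probability p = (1 + 0.01 − 0.75)/(1.2 − 0.75) = 0.2600/0.4500 = 0.5778
Terminal stock prices: S_uuu = 34.56, S_uud = 21.6, S_udd = 13.5, S_ddd = 8.438
Terminal payoffs (K − S): max(-19.56, 0) = 0, max(-6.6, 0) = 0, max(1.5, 0) = 1.5, max(6.562, 0) = 6.562
Node uu (S = 28.8): V_uu = 1/1.01·[0.5778·0.0000 + 0.4222·0.0000] = 0.0000
Node ud (S = 18): V_ud = 1/1.01·[0.5778·0.0000 + 0.4222·1.5000] = 0.6271
Node dd (S = 11.25): V_dd = 1/1.01·[0.5778·1.5000 + 0.4222·6.5625] = 3.6015
Node u (S = 24): V_u = 1/1.01·[0.5778·0.0000 + 0.4222·0.6271] = 0.2621
Node d (S = 15): V_d = 1/1.01·[0.5778·0.6271 + 0.4222·3.6015] = 1.8643
Node 0 (S = 20): V_0 = 1/1.01·[0.5778·0.2621 + 0.4222·1.8643] = 0.9293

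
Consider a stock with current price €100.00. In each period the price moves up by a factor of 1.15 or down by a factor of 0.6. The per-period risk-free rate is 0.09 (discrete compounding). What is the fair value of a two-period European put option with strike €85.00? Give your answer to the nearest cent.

€3.11

Risk-neutral probability p = (1 + 0.09 − 0.6)/(1.15 − 0.6) = 0.4900/0.5500 = 0.8909
Terminal stock prices: S_uu = 132.2, S_ud = 69, S_dd = 36
Terminal payoffs (K − S): max(-47.25, 0) = 0, max(16, 0) = 16, max(49, 0) = 49
Node u (S = 115): V_u = 1/1.09·[0.8909·0.0000 + 0.1091·16.0000] = 1.6013
Node d (S = 60): V_d = 1/1.09·[0.8909·16.0000 + 0.1091·49.0000] = 17.9817
Node 0 (S = 100): V_0 = 1/1.09·[0.8909·1.6013 + 0.1091·17.9817] = 3.1085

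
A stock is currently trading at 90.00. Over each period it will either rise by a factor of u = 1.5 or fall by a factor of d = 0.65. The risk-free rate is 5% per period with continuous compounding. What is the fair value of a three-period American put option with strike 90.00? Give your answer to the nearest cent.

20.57

Risk-neutral probability p = (e^0.05 − 0.65)/(1.5 − 0.65) = 0.4013/0.8500 = 0.4721
Terminal stock prices: S_uuu = 303.8, S_uud = 131.6, S_udd = 57.04, S_ddd = 24.72
Terminal payoffs (K − S): max(-213.8, 0) = 0, max(-41.62, 0) = 0, max(32.96, 0) = 32.96, max(65.28, 0) = 65.28
Node uu (S = 202.5): continuation = e^(−0.05)·[0.4721·0.0000 + 0.5279·0.0000] = 0.0000; exercise value = 0.0000 ≤ continuation, so V_uu = 0.0000
Node ud (S = 87.75): continuation = e^(−0.05)·[0.4721·0.0000 + 0.5279·32.9625] = 16.5528; exercise value = 2.2500 ≤ continuation, so V_ud = 16.5528
Node dd (S = 38.03): continuation = e^(−0.05)·[0.4721·32.9625 + 0.5279·65.2837] = 47.5856; exercise value = 51.9750 > continuation, so V_dd = 51.9750 (exercise)
Node u (S = 135): continuation = e^(−0.05)·[0.4721·0.0000 + 0.5279·16.5528] = 8.3123; exercise value = 0.0000 ≤ continuation, so V_u = 8.3123
Node d (S = 58.5): continuation = e^(−0.05)·[0.4721·16.5528 + 0.5279·51.9750] = 33.5334; exercise value = 31.5000 ≤ continuation, so V_d = 33.5334
Node 0 (S = 90): continuation = e^(−0.05)·[0.4721·8.3123 + 0.5279·33.5334] = 20.5722; exercise value = 0.0000 ≤ continuation, so V_0 = 20.5722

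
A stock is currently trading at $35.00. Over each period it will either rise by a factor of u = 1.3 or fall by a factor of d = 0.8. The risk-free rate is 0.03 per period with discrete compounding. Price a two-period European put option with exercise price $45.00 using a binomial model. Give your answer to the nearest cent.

Risk-neutral probability p = (1 + 0.03 − 0.8)/(1.3 − 0.8) = 0.2300/0.5000 = 0.4600
Terminal stock prices: S_uu = 59.15, S_ud = 36.4, S_dd = 22.4
Terminal payoffs (K − S): max(-14.15, 0) = 0, max(8.6, 0) = 8.6, max(22.6, 0) = 22.6
Node u (S = 45.5): V_u = 1/1.03·[0.4600·0.0000 + 0.5400·8.6000] = 4.5087
Node d (S = 28): V_d = 1/1.03·[0.4600·8.6000 + 0.5400·22.6000] = 15.6893
Node 0 (S = 35): V_0 = 1/1.03·[0.4600·4.5087 + 0.5400·15.6893] = 10.2391

$10.24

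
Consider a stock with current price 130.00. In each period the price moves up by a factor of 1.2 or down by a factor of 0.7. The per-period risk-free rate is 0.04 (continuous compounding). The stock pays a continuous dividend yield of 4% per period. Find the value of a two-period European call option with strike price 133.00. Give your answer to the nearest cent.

18.01

Per-period risk-free factor R = e^0.04 = 1.0408; dividend-adjusted growth = e^(0.04−0.04) = 1.0000.
Risk-neutral probability p = (1.0000 − 0.7)/(1.2 − 0.7) = 0.3000/0.5000 = 0.6000
Terminal stock prices: S_uu = 187.2, S_ud = 109.2, S_dd = 63.7
Terminal payoffs (S − K): max(54.2, 0) = 54.2, max(-23.8, 0) = 0, max(-69.3, 0) = 0
Node u (S = 156): V_u = e^(−0.04)·[0.6000·54.2000 + 0.4000·0.0000] = 31.2449
Node d (S = 91): V_d = e^(−0.04)·[0.6000·0.0000 + 0.4000·0.0000] = 0.0000
Node 0 (S = 130): V_0 = e^(−0.04)·[0.6000·31.2449 + 0.4000·0.0000] = 18.0118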